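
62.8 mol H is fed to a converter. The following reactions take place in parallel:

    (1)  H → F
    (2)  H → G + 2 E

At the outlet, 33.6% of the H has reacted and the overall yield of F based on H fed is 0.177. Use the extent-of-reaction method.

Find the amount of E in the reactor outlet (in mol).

20 mol

Yield of F: 1ξ₁ / 62.8 = 0.177 → ξ₁ = 11.12 mol.
Conversion of H: 1ξ₁ + 1ξ₂ = 0.336 × 62.8 = 21.1 → ξ₂ = 9.985 mol.
Outlet amounts (n = n₀ + Σ ν·ξ):
  H: 62.8 − 1(11.12) − 1(9.985) = 41.7
  F: 0 + 1(11.12) = 11.12
  G: 0 + 1(9.985) = 9.985
  E: 0 + 2(9.985) = 19.97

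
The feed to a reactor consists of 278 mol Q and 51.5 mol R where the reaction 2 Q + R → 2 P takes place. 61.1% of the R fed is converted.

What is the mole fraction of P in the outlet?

0.211

R reacted = 0.611 × 51.5 = 31.47 mol; ν_R = −1, so ξ = 31.47/1 = 31.47 mol.
Outlet amounts (n = n₀ + ν ξ):
  Q: 278 − 2(31.47) = 215.1
  R: 51.5 − 1(31.47) = 20.03
  P: 0 + 2(31.47) = 62.93
Total out = 298 mol; y_P = 62.93 / 298 = 0.2112.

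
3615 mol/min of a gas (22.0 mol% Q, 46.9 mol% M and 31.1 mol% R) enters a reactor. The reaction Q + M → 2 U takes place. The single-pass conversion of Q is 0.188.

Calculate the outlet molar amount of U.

299 mol/min

Q reacted = 0.188 × 795.3 = 149.5 mol/min; ν_Q = −1, so ξ = 149.5/1 = 149.5 mol/min.
Outlet amounts (n = n₀ + ν ξ):
  Q: 795.3 − 1(149.5) = 645.8
  M: 1695 − 1(149.5) = 1546
  U: 0 + 2(149.5) = 299
  R: 1124 (inert)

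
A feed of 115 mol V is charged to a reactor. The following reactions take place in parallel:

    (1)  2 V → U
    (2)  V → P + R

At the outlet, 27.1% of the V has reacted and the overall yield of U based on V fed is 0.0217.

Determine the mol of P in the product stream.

Yield of U: 1ξ₁ / 115 = 0.0217 → ξ₁ = 2.496 mol.
Conversion of V: 2ξ₁ + 1ξ₂ = 0.271 × 115 = 31.17 → ξ₂ = 26.17 mol.
Outlet amounts (n = n₀ + Σ ν·ξ):
  V: 115 − 2(2.496) − 1(26.17) = 83.83
  U: 0 + 1(2.496) = 2.496
  P: 0 + 1(26.17) = 26.17
  R: 0 + 1(26.17) = 26.17

26.2 mol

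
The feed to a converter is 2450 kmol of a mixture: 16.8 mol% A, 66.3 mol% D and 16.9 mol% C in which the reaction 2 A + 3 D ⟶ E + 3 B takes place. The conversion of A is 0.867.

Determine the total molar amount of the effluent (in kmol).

2270 kmol

A reacted = 0.867 × 411.6 = 356.9 kmol; ν_A = −2, so ξ = 356.9/2 = 178.4 kmol.
Outlet amounts (n = n₀ + ν ξ):
  A: 411.6 − 2(178.4) = 54.74
  D: 1624 − 3(178.4) = 1089
  E: 0 + 1(178.4) = 178.4
  B: 0 + 3(178.4) = 535.3
  C: 414.1 (inert)
Total out = 54.74 + 1089 + 178.4 + 535.3 + 414.1 = 2272 kmol.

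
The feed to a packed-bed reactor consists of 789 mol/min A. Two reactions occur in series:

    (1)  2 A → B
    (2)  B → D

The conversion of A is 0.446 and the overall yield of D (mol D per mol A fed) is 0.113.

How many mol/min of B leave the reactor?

86.8 mol/min

Conversion of A: A consumed = 2ξ₁ = 0.446 × 789 → ξ₁ = 175.9 mol/min.
Yield of D: 1ξ₂ / 789 = 0.113 → ξ₂ = 89.16 mol/min.
Outlet amounts (n = n₀ + Σ ν·ξ):
  A: 789 − 2(175.9) = 437.1
  B: 0 + 1(175.9) − 1(89.16) = 86.79
  D: 0 + 1(89.16) = 89.16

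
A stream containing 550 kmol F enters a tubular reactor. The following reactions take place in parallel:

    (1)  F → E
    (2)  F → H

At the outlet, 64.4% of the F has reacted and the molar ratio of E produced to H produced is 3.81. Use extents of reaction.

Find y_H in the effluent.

Conversion of F: F consumed = 0.644 × 550 = 354.2 kmol = 1ξ₁ + 1ξ₂.
Selectivity: 1ξ₁ / (1ξ₂) = 3.81 → ξ₁ = 3.81 ξ₂.
Substitute: (1·3.81 + 1) ξ₂ = 354.2 → ξ₂ = 73.64 kmol, ξ₁ = 280.6 kmol.
Outlet amounts (n = n₀ + Σ ν·ξ):
  F: 550 − 1(280.6) − 1(73.64) = 195.8
  E: 0 + 1(280.6) = 280.6
  H: 0 + 1(73.64) = 73.64
Total out = 550 kmol; y_H = 73.64 / 550 = 0.1339.

0.134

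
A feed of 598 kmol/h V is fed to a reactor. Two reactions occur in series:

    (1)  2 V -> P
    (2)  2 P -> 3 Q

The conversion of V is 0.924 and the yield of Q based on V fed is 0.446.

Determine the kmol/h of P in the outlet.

98.5 kmol/h

Conversion of V: V consumed = 2ξ₁ = 0.924 × 598 → ξ₁ = 276.3 kmol/h.
Yield of Q: 3ξ₂ / 598 = 0.446 → ξ₂ = 88.9 kmol/h.
Outlet amounts (n = n₀ + Σ ν·ξ):
  V: 598 − 2(276.3) = 45.45
  P: 0 + 1(276.3) − 2(88.9) = 98.47
  Q: 0 + 3(88.9) = 266.7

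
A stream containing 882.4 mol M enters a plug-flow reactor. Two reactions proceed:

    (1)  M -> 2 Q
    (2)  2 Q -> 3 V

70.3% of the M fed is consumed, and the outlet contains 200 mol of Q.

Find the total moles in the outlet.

Conversion of M: M consumed = 1ξ₁ = 0.703 × 882.4 → ξ₁ = 620.3 mol.
Q balance: n_Q = 0 + 2ξ₁ − 2ξ₂ = 200 → ξ₂ = (2·620.3 − 200)/2 = 520.3 mol.
Outlet amounts (n = n₀ + Σ ν·ξ):
  M: 882.4 − 1(620.3) = 262.1
  Q: 0 + 2(620.3) − 2(520.3) = 200
  V: 0 + 3(520.3) = 1561
Total out = 262.1 + 200 + 1561 = 2023 mol.

2020 mol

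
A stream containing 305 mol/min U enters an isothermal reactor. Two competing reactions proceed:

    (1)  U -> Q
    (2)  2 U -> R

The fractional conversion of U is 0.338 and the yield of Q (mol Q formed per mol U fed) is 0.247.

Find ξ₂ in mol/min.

ξ₂ = 13.9 mol/min

Yield of Q: 1ξ₁ / 305 = 0.247 → ξ₁ = 75.33 mol/min.
Conversion of U: 1ξ₁ + 2ξ₂ = 0.338 × 305 = 103.1 → ξ₂ = 13.88 mol/min.
Outlet amounts (n = n₀ + Σ ν·ξ):
  U: 305 − 1(75.33) − 2(13.88) = 201.9
  Q: 0 + 1(75.33) = 75.33
  R: 0 + 1(13.88) = 13.88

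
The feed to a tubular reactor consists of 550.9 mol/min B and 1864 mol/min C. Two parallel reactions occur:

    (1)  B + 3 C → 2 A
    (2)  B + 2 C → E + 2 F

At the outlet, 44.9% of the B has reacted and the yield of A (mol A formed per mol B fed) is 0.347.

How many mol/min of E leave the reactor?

152 mol/min

Yield of A: 2ξ₁ / 550.9 = 0.347 → ξ₁ = 95.58 mol/min.
Conversion of B: 1ξ₁ + 1ξ₂ = 0.449 × 550.9 = 247.4 → ξ₂ = 151.8 mol/min.
Outlet amounts (n = n₀ + Σ ν·ξ):
  B: 550.9 − 1(95.58) − 1(151.8) = 303.5
  C: 1864 − 3(95.58) − 2(151.8) = 1274
  A: 0 + 2(95.58) = 191.2
  E: 0 + 1(151.8) = 151.8
  F: 0 + 2(151.8) = 303.5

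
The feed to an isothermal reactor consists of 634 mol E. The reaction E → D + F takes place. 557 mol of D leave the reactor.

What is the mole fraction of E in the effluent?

For D: n = n₀ + 1ξ → 557 = 0 + 1ξ, giving ξ = 557 mol.
Outlet amounts (n = n₀ + ν ξ):
  E: 634 − 1(557) = 77
  D: 0 + 1(557) = 557
  F: 0 + 1(557) = 557
Total out = 1191 mol; y_E = 77 / 1191 = 0.06465.

0.0647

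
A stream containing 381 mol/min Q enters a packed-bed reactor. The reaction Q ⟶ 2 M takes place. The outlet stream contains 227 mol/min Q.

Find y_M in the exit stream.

0.576

For Q: n = n₀ − 1ξ → 227 = 381 − 1ξ, giving ξ = 154 mol/min.
Outlet amounts (n = n₀ + ν ξ):
  Q: 381 − 1(154) = 227
  M: 0 + 2(154) = 308
Total out = 535 mol/min; y_M = 308 / 535 = 0.5757.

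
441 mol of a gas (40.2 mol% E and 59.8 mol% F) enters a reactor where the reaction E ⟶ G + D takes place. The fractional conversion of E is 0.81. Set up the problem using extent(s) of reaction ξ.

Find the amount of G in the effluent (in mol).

E reacted = 0.81 × 177.3 = 143.6 mol; ν_E = −1, so ξ = 143.6/1 = 143.6 mol.
Outlet amounts (n = n₀ + ν ξ):
  E: 177.3 − 1(143.6) = 33.68
  G: 0 + 1(143.6) = 143.6
  D: 0 + 1(143.6) = 143.6
  F: 263.7 (inert)

144 mol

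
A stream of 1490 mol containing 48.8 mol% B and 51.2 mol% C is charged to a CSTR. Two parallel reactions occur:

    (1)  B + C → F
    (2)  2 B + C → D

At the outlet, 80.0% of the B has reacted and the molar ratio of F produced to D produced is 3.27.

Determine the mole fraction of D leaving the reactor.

Conversion of B: B consumed = 0.8 × 727.1 = 581.7 mol = 1ξ₁ + 2ξ₂.
Selectivity: 1ξ₁ / (1ξ₂) = 3.27 → ξ₁ = 3.27 ξ₂.
Substitute: (1·3.27 + 2) ξ₂ = 581.7 → ξ₂ = 110.4 mol, ξ₁ = 360.9 mol.
Outlet amounts (n = n₀ + Σ ν·ξ):
  B: 727.1 − 1(360.9) − 2(110.4) = 145.4
  C: 762.9 − 1(360.9) − 1(110.4) = 291.6
  F: 0 + 1(360.9) = 360.9
  D: 0 + 1(110.4) = 110.4
Total out = 908.3 mol; y_D = 110.4 / 908.3 = 0.1215.

0.122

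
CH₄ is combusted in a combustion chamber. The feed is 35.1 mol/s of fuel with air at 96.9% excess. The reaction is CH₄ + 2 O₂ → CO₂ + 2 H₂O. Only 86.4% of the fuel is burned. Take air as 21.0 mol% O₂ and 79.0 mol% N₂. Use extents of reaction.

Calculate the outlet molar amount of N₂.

Stoichiometric O₂ = 2 × 35.1 = 70.2 mol/s; O₂ fed = 70.2 × 1.969 = 138.2 mol/s.
N₂ fed = 138.2 × 79/21 = 520 mol/s.
Fuel reacted = 0.864 × 35.1 → ξ = 30.33 mol/s.
Outlet (n = n₀ + ν ξ):
  CH₄: 35.1 − 1(30.33) = 4.774
  O₂: 138.2 − 2(30.33) = 77.57
  N₂: 520 (inert)
  CO₂: 0 + 1(30.33) = 30.33
  H₂O: 0 + 2(30.33) = 60.65

520 mol/s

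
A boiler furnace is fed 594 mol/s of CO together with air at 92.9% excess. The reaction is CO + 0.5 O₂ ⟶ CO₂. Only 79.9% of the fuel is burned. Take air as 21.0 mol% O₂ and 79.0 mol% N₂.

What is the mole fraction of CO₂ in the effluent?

Stoichiometric O₂ = 0.5 × 594 = 297 mol/s; O₂ fed = 297 × 1.929 = 572.9 mol/s.
N₂ fed = 572.9 × 79/21 = 2155 mol/s.
Fuel reacted = 0.799 × 594 → ξ = 474.6 mol/s.
Outlet (n = n₀ + ν ξ):
  CO: 594 − 1(474.6) = 119.4
  O₂: 572.9 − 0.5(474.6) = 335.6
  N₂: 2155 (inert)
  CO₂: 0 + 1(474.6) = 474.6
Total out = 3085 mol/s; y_CO₂ = 474.6 / 3085 = 0.1539.

0.154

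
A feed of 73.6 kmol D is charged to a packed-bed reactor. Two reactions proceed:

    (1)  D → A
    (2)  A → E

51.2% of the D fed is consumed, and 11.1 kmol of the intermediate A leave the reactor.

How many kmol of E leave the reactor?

26.6 kmol

Conversion of D: D consumed = 1ξ₁ = 0.512 × 73.6 → ξ₁ = 37.68 kmol.
A balance: n_A = 0 + 1ξ₁ − 1ξ₂ = 11.1 → ξ₂ = (1·37.68 − 11.1)/1 = 26.58 kmol.
Outlet amounts (n = n₀ + Σ ν·ξ):
  D: 73.6 − 1(37.68) = 35.92
  A: 0 + 1(37.68) − 1(26.58) = 11.1
  E: 0 + 1(26.58) = 26.58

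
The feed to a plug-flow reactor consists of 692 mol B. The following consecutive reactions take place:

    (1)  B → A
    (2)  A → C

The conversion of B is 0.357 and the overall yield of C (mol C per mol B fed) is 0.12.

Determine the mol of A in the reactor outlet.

Conversion of B: B consumed = 1ξ₁ = 0.357 × 692 → ξ₁ = 247 mol.
Yield of C: 1ξ₂ / 692 = 0.12 → ξ₂ = 83.04 mol.
Outlet amounts (n = n₀ + Σ ν·ξ):
  B: 692 − 1(247) = 445
  A: 0 + 1(247) − 1(83.04) = 164
  C: 0 + 1(83.04) = 83.04

164 mol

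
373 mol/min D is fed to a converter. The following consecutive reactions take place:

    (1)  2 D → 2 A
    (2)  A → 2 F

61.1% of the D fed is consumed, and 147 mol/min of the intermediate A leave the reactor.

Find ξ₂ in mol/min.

ξ₂ = 80.9 mol/min

Conversion of D: D consumed = 2ξ₁ = 0.611 × 373 → ξ₁ = 114 mol/min.
A balance: n_A = 0 + 2ξ₁ − 1ξ₂ = 147 → ξ₂ = (2·114 − 147)/1 = 80.9 mol/min.
Outlet amounts (n = n₀ + Σ ν·ξ):
  D: 373 − 2(114) = 145.1
  A: 0 + 2(114) − 1(80.9) = 147
  F: 0 + 2(80.9) = 161.8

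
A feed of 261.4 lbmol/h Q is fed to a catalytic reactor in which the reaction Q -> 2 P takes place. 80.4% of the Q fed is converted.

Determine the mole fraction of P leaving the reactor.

Q reacted = 0.804 × 261.4 = 210.2 lbmol/h; ν_Q = −1, so ξ = 210.2/1 = 210.2 lbmol/h.
Outlet amounts (n = n₀ + ν ξ):
  Q: 261.4 − 1(210.2) = 51.23
  P: 0 + 2(210.2) = 420.3
Total out = 471.6 lbmol/h; y_P = 420.3 / 471.6 = 0.8914.

0.891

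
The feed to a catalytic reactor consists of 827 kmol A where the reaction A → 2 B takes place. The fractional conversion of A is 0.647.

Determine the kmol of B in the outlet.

A reacted = 0.647 × 827 = 535.1 kmol; ν_A = −1, so ξ = 535.1/1 = 535.1 kmol.
Outlet amounts (n = n₀ + ν ξ):
  A: 827 − 1(535.1) = 291.9
  B: 0 + 2(535.1) = 1070

1070 kmol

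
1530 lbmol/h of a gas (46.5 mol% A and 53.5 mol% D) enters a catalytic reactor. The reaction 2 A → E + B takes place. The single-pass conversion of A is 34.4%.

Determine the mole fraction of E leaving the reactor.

0.08

A reacted = 0.344 × 711.5 = 244.7 lbmol/h; ν_A = −2, so ξ = 244.7/2 = 122.4 lbmol/h.
Outlet amounts (n = n₀ + ν ξ):
  A: 711.5 − 2(122.4) = 466.7
  E: 0 + 1(122.4) = 122.4
  B: 0 + 1(122.4) = 122.4
  D: 818.5 (inert)
Total out = 1530 lbmol/h; y_E = 122.4 / 1530 = 0.07998.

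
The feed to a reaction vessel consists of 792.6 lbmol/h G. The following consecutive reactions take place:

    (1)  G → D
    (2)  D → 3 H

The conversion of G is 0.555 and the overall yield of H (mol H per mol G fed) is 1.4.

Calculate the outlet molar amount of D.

Conversion of G: G consumed = 1ξ₁ = 0.555 × 792.6 → ξ₁ = 439.9 lbmol/h.
Yield of H: 3ξ₂ / 792.6 = 1.4 → ξ₂ = 369.9 lbmol/h.
Outlet amounts (n = n₀ + Σ ν·ξ):
  G: 792.6 − 1(439.9) = 352.7
  D: 0 + 1(439.9) − 1(369.9) = 70.01
  H: 0 + 3(369.9) = 1110

70 lbmol/h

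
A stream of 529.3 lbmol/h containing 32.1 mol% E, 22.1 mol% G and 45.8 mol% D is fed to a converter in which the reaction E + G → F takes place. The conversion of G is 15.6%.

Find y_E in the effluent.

G reacted = 0.156 × 117 = 18.25 lbmol/h; ν_G = −1, so ξ = 18.25/1 = 18.25 lbmol/h.
Outlet amounts (n = n₀ + ν ξ):
  E: 169.9 − 1(18.25) = 151.7
  G: 117 − 1(18.25) = 98.73
  F: 0 + 1(18.25) = 18.25
  D: 242.4 (inert)
Total out = 511.1 lbmol/h; y_E = 151.7 / 511.1 = 0.2968.

0.297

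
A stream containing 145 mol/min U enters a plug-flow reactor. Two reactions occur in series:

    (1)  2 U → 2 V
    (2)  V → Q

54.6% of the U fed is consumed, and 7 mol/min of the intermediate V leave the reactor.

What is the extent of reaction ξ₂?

Conversion of U: U consumed = 2ξ₁ = 0.546 × 145 → ξ₁ = 39.59 mol/min.
V balance: n_V = 0 + 2ξ₁ − 1ξ₂ = 7 → ξ₂ = (2·39.59 − 7)/1 = 72.17 mol/min.
Outlet amounts (n = n₀ + Σ ν·ξ):
  U: 145 − 2(39.59) = 65.83
  V: 0 + 2(39.59) − 1(72.17) = 7
  Q: 0 + 1(72.17) = 72.17

ξ₂ = 72.2 mol/min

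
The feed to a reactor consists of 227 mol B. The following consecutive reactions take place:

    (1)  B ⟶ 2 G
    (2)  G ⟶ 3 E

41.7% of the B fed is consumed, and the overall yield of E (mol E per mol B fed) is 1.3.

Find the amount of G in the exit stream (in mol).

Conversion of B: B consumed = 1ξ₁ = 0.417 × 227 → ξ₁ = 94.66 mol.
Yield of E: 3ξ₂ / 227 = 1.3 → ξ₂ = 98.37 mol.
Outlet amounts (n = n₀ + Σ ν·ξ):
  B: 227 − 1(94.66) = 132.3
  G: 0 + 2(94.66) − 1(98.37) = 90.95
  E: 0 + 3(98.37) = 295.1

91 mol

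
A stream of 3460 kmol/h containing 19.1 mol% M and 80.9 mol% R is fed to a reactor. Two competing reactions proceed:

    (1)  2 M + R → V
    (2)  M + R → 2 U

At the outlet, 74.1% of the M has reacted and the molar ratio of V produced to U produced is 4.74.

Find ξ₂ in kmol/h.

ξ₂ = 24.5 kmol/h

Conversion of M: M consumed = 0.741 × 660.9 = 489.7 kmol/h = 2ξ₁ + 1ξ₂.
Selectivity: 1ξ₁ / (2ξ₂) = 4.74 → ξ₁ = 9.48 ξ₂.
Substitute: (2·9.48 + 1) ξ₂ = 489.7 → ξ₂ = 24.53 kmol/h, ξ₁ = 232.6 kmol/h.
Outlet amounts (n = n₀ + Σ ν·ξ):
  M: 660.9 − 2(232.6) − 1(24.53) = 171.2
  R: 2799 − 1(232.6) − 1(24.53) = 2542
  V: 0 + 1(232.6) = 232.6
  U: 0 + 2(24.53) = 49.07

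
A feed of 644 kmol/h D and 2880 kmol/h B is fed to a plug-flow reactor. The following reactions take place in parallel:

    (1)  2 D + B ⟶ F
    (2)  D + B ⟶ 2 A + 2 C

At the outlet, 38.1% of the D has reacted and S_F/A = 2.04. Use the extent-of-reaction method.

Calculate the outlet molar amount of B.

2740 kmol/h

Conversion of D: D consumed = 0.381 × 644 = 245.4 kmol/h = 2ξ₁ + 1ξ₂.
Selectivity: 1ξ₁ / (2ξ₂) = 2.04 → ξ₁ = 4.08 ξ₂.
Substitute: (2·4.08 + 1) ξ₂ = 245.4 → ξ₂ = 26.79 kmol/h, ξ₁ = 109.3 kmol/h.
Outlet amounts (n = n₀ + Σ ν·ξ):
  D: 644 − 2(109.3) − 1(26.79) = 398.6
  B: 2880 − 1(109.3) − 1(26.79) = 2744
  F: 0 + 1(109.3) = 109.3
  A: 0 + 2(26.79) = 53.57
  C: 0 + 2(26.79) = 53.57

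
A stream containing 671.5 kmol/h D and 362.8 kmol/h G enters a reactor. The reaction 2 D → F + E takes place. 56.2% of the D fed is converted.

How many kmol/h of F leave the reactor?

189 kmol/h

D reacted = 0.562 × 671.5 = 377.4 kmol/h; ν_D = −2, so ξ = 377.4/2 = 188.7 kmol/h.
Outlet amounts (n = n₀ + ν ξ):
  D: 671.5 − 2(188.7) = 294.1
  F: 0 + 1(188.7) = 188.7
  E: 0 + 1(188.7) = 188.7
  G: 362.8 (inert)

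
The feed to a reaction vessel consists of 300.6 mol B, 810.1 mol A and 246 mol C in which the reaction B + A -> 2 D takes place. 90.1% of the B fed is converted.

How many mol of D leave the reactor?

B reacted = 0.901 × 300.6 = 270.8 mol; ν_B = −1, so ξ = 270.8/1 = 270.8 mol.
Outlet amounts (n = n₀ + ν ξ):
  B: 300.6 − 1(270.8) = 29.76
  A: 810.1 − 1(270.8) = 539.3
  D: 0 + 2(270.8) = 541.7
  C: 246 (inert)

542 mol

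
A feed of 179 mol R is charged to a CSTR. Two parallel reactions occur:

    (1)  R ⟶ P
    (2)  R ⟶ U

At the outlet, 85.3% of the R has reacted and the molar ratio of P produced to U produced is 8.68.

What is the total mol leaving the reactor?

Conversion of R: R consumed = 0.853 × 179 = 152.7 mol = 1ξ₁ + 1ξ₂.
Selectivity: 1ξ₁ / (1ξ₂) = 8.68 → ξ₁ = 8.68 ξ₂.
Substitute: (1·8.68 + 1) ξ₂ = 152.7 → ξ₂ = 15.77 mol, ξ₁ = 136.9 mol.
Outlet amounts (n = n₀ + Σ ν·ξ):
  R: 179 − 1(136.9) − 1(15.77) = 26.31
  P: 0 + 1(136.9) = 136.9
  U: 0 + 1(15.77) = 15.77
Total out = 26.31 + 136.9 + 15.77 = 179 mol.

179 mol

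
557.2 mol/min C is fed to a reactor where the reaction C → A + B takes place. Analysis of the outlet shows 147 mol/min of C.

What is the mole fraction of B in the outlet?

0.424

For C: n = n₀ − 1ξ → 147 = 557.2 − 1ξ, giving ξ = 410.2 mol/min.
Outlet amounts (n = n₀ + ν ξ):
  C: 557.2 − 1(410.2) = 147
  A: 0 + 1(410.2) = 410.2
  B: 0 + 1(410.2) = 410.2
Total out = 967.4 mol/min; y_B = 410.2 / 967.4 = 0.424.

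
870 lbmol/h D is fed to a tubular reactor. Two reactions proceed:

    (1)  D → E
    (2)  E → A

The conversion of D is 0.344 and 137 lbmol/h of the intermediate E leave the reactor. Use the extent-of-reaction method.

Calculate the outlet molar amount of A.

162 lbmol/h

Conversion of D: D consumed = 1ξ₁ = 0.344 × 870 → ξ₁ = 299.3 lbmol/h.
E balance: n_E = 0 + 1ξ₁ − 1ξ₂ = 137 → ξ₂ = (1·299.3 − 137)/1 = 162.3 lbmol/h.
Outlet amounts (n = n₀ + Σ ν·ξ):
  D: 870 − 1(299.3) = 570.7
  E: 0 + 1(299.3) − 1(162.3) = 137
  A: 0 + 1(162.3) = 162.3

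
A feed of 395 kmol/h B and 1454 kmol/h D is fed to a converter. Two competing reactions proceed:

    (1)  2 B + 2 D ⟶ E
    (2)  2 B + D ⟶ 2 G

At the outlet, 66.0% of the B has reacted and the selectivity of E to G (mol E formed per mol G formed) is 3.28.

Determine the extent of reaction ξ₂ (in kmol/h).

ξ₂ = 17.2 kmol/h

Conversion of B: B consumed = 0.66 × 395 = 260.7 kmol/h = 2ξ₁ + 2ξ₂.
Selectivity: 1ξ₁ / (2ξ₂) = 3.28 → ξ₁ = 6.56 ξ₂.
Substitute: (2·6.56 + 2) ξ₂ = 260.7 → ξ₂ = 17.24 kmol/h, ξ₁ = 113.1 kmol/h.
Outlet amounts (n = n₀ + Σ ν·ξ):
  B: 395 − 2(113.1) − 2(17.24) = 134.3
  D: 1454 − 2(113.1) − 1(17.24) = 1211
  E: 0 + 1(113.1) = 113.1
  G: 0 + 2(17.24) = 34.48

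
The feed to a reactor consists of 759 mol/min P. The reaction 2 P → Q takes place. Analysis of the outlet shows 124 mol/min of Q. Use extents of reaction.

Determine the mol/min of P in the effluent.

511 mol/min

For Q: n = n₀ + 1ξ → 124 = 0 + 1ξ, giving ξ = 124 mol/min.
Outlet amounts (n = n₀ + ν ξ):
  P: 759 − 2(124) = 511
  Q: 0 + 1(124) = 124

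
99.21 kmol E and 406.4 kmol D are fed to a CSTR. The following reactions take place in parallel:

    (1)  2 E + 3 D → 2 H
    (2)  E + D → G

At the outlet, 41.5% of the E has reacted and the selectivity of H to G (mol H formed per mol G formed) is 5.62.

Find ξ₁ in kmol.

Conversion of E: E consumed = 0.415 × 99.21 = 41.17 kmol = 2ξ₁ + 1ξ₂.
Selectivity: 2ξ₁ / (1ξ₂) = 5.62 → ξ₁ = 2.81 ξ₂.
Substitute: (2·2.81 + 1) ξ₂ = 41.17 → ξ₂ = 6.219 kmol, ξ₁ = 17.48 kmol.
Outlet amounts (n = n₀ + Σ ν·ξ):
  E: 99.21 − 2(17.48) − 1(6.219) = 58.04
  D: 406.4 − 3(17.48) − 1(6.219) = 347.8
  H: 0 + 2(17.48) = 34.95
  G: 0 + 1(6.219) = 6.219

ξ₁ = 17.5 kmol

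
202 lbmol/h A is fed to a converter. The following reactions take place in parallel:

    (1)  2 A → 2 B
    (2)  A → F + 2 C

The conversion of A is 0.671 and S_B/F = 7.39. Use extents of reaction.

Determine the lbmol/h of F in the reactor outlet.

Conversion of A: A consumed = 0.671 × 202 = 135.5 lbmol/h = 2ξ₁ + 1ξ₂.
Selectivity: 2ξ₁ / (1ξ₂) = 7.39 → ξ₁ = 3.695 ξ₂.
Substitute: (2·3.695 + 1) ξ₂ = 135.5 → ξ₂ = 16.16 lbmol/h, ξ₁ = 59.69 lbmol/h.
Outlet amounts (n = n₀ + Σ ν·ξ):
  A: 202 − 2(59.69) − 1(16.16) = 66.46
  B: 0 + 2(59.69) = 119.4
  F: 0 + 1(16.16) = 16.16
  C: 0 + 2(16.16) = 32.31

16.2 lbmol/h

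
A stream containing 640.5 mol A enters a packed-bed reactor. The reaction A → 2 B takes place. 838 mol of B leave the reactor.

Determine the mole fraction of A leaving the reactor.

0.209

For B: n = n₀ + 2ξ → 838 = 0 + 2ξ, giving ξ = 419 mol.
Outlet amounts (n = n₀ + ν ξ):
  A: 640.5 − 1(419) = 221.5
  B: 0 + 2(419) = 838
Total out = 1060 mol; y_A = 221.5 / 1060 = 0.2091.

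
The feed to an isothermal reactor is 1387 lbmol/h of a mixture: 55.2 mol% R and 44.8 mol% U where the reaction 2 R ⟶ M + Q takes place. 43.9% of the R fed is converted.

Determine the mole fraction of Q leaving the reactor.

0.121

R reacted = 0.439 × 765.6 = 336.1 lbmol/h; ν_R = −2, so ξ = 336.1/2 = 168.1 lbmol/h.
Outlet amounts (n = n₀ + ν ξ):
  R: 765.6 − 2(168.1) = 429.5
  M: 0 + 1(168.1) = 168.1
  Q: 0 + 1(168.1) = 168.1
  U: 621.4 (inert)
Total out = 1387 lbmol/h; y_Q = 168.1 / 1387 = 0.1212.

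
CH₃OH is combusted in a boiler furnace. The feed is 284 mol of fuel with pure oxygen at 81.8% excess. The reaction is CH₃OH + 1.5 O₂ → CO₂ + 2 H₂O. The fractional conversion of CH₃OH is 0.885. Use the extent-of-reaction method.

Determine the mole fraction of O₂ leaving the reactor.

0.336

Stoichiometric O₂ = 1.5 × 284 = 426 mol; O₂ fed = 426 × 1.818 = 774.5 mol.
Fuel reacted = 0.885 × 284 → ξ = 251.3 mol.
Outlet (n = n₀ + ν ξ):
  CH₃OH: 284 − 1(251.3) = 32.66
  O₂: 774.5 − 1.5(251.3) = 397.5
  CO₂: 0 + 1(251.3) = 251.3
  H₂O: 0 + 2(251.3) = 502.7
Total out = 1184 mol; y_O₂ = 397.5 / 1184 = 0.3357.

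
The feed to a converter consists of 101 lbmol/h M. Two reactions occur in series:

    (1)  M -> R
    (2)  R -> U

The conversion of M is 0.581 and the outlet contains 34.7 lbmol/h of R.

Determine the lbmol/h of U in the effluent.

24 lbmol/h

Conversion of M: M consumed = 1ξ₁ = 0.581 × 101 → ξ₁ = 58.68 lbmol/h.
R balance: n_R = 0 + 1ξ₁ − 1ξ₂ = 34.7 → ξ₂ = (1·58.68 − 34.7)/1 = 23.98 lbmol/h.
Outlet amounts (n = n₀ + Σ ν·ξ):
  M: 101 − 1(58.68) = 42.32
  R: 0 + 1(58.68) − 1(23.98) = 34.7
  U: 0 + 1(23.98) = 23.98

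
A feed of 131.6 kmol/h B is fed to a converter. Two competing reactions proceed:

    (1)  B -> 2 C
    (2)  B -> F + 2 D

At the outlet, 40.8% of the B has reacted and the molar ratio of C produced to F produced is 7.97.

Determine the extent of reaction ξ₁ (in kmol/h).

ξ₁ = 42.9 kmol/h

Conversion of B: B consumed = 0.408 × 131.6 = 53.69 kmol/h = 1ξ₁ + 1ξ₂.
Selectivity: 2ξ₁ / (1ξ₂) = 7.97 → ξ₁ = 3.985 ξ₂.
Substitute: (1·3.985 + 1) ξ₂ = 53.69 → ξ₂ = 10.77 kmol/h, ξ₁ = 42.92 kmol/h.
Outlet amounts (n = n₀ + Σ ν·ξ):
  B: 131.6 − 1(42.92) − 1(10.77) = 77.91
  C: 0 + 2(42.92) = 85.84
  F: 0 + 1(10.77) = 10.77
  D: 0 + 2(10.77) = 21.54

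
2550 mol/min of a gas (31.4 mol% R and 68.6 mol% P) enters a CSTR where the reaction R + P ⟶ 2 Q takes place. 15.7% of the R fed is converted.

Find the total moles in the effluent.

2550 mol/min

R reacted = 0.157 × 800.7 = 125.7 mol/min; ν_R = −1, so ξ = 125.7/1 = 125.7 mol/min.
Outlet amounts (n = n₀ + ν ξ):
  R: 800.7 − 1(125.7) = 675
  P: 1749 − 1(125.7) = 1624
  Q: 0 + 2(125.7) = 251.4
Total out = 675 + 1624 + 251.4 = 2550 mol/min.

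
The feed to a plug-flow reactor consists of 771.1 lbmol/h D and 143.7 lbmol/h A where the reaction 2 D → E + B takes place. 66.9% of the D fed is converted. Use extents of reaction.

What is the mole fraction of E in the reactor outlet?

D reacted = 0.669 × 771.1 = 515.9 lbmol/h; ν_D = −2, so ξ = 515.9/2 = 257.9 lbmol/h.
Outlet amounts (n = n₀ + ν ξ):
  D: 771.1 − 2(257.9) = 255.2
  E: 0 + 1(257.9) = 257.9
  B: 0 + 1(257.9) = 257.9
  A: 143.7 (inert)
Total out = 914.8 lbmol/h; y_E = 257.9 / 914.8 = 0.282.

0.282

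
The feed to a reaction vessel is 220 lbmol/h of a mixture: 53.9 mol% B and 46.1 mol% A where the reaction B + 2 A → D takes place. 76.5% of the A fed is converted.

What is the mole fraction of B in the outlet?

A reacted = 0.765 × 101.4 = 77.59 lbmol/h; ν_A = −2, so ξ = 77.59/2 = 38.79 lbmol/h.
Outlet amounts (n = n₀ + ν ξ):
  B: 118.6 − 1(38.79) = 79.79
  A: 101.4 − 2(38.79) = 23.83
  D: 0 + 1(38.79) = 38.79
Total out = 142.4 lbmol/h; y_B = 79.79 / 142.4 = 0.5602.

0.56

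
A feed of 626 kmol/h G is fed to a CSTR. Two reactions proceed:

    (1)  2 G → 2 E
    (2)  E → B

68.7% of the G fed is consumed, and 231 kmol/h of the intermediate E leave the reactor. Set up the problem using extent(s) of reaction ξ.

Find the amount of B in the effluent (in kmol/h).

Conversion of G: G consumed = 2ξ₁ = 0.687 × 626 → ξ₁ = 215 kmol/h.
E balance: n_E = 0 + 2ξ₁ − 1ξ₂ = 231 → ξ₂ = (2·215 − 231)/1 = 199.1 kmol/h.
Outlet amounts (n = n₀ + Σ ν·ξ):
  G: 626 − 2(215) = 195.9
  E: 0 + 2(215) − 1(199.1) = 231
  B: 0 + 1(199.1) = 199.1

199 kmol/h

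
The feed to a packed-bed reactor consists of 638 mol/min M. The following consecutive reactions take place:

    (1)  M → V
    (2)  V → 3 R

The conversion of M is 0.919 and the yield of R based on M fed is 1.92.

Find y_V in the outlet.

0.122

Conversion of M: M consumed = 1ξ₁ = 0.919 × 638 → ξ₁ = 586.3 mol/min.
Yield of R: 3ξ₂ / 638 = 1.92 → ξ₂ = 408.3 mol/min.
Outlet amounts (n = n₀ + Σ ν·ξ):
  M: 638 − 1(586.3) = 51.68
  V: 0 + 1(586.3) − 1(408.3) = 178
  R: 0 + 3(408.3) = 1225
Total out = 1455 mol/min; y_V = 178 / 1455 = 0.1224.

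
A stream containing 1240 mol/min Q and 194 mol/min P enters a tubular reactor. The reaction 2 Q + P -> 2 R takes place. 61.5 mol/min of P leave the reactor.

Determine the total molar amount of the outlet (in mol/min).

1300 mol/min

For P: n = n₀ − 1ξ → 61.5 = 194 − 1ξ, giving ξ = 132.5 mol/min.
Outlet amounts (n = n₀ + ν ξ):
  Q: 1240 − 2(132.5) = 975
  P: 194 − 1(132.5) = 61.5
  R: 0 + 2(132.5) = 265
Total out = 975 + 61.5 + 265 = 1302 mol/min.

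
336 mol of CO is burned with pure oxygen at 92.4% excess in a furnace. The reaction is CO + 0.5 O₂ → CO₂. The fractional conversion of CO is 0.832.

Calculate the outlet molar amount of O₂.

Stoichiometric O₂ = 0.5 × 336 = 168 mol; O₂ fed = 168 × 1.924 = 323.2 mol.
Fuel reacted = 0.832 × 336 → ξ = 279.6 mol.
Outlet (n = n₀ + ν ξ):
  CO: 336 − 1(279.6) = 56.45
  O₂: 323.2 − 0.5(279.6) = 183.5
  CO₂: 0 + 1(279.6) = 279.6

183 mol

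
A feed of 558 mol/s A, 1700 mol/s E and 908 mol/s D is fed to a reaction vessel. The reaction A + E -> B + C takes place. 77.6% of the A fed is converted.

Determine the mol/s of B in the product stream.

433 mol/s

A reacted = 0.776 × 558 = 433 mol/s; ν_A = −1, so ξ = 433/1 = 433 mol/s.
Outlet amounts (n = n₀ + ν ξ):
  A: 558 − 1(433) = 125
  E: 1700 − 1(433) = 1267
  B: 0 + 1(433) = 433
  C: 0 + 1(433) = 433
  D: 908 (inert)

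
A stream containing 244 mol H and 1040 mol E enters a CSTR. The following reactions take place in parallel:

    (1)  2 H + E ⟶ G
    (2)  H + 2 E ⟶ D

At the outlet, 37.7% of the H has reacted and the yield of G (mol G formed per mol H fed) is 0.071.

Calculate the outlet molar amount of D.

Yield of G: 1ξ₁ / 244 = 0.071 → ξ₁ = 17.32 mol.
Conversion of H: 2ξ₁ + 1ξ₂ = 0.377 × 244 = 91.99 → ξ₂ = 57.34 mol.
Outlet amounts (n = n₀ + Σ ν·ξ):
  H: 244 − 2(17.32) − 1(57.34) = 152
  E: 1040 − 1(17.32) − 2(57.34) = 908
  G: 0 + 1(17.32) = 17.32
  D: 0 + 1(57.34) = 57.34

57.3 mol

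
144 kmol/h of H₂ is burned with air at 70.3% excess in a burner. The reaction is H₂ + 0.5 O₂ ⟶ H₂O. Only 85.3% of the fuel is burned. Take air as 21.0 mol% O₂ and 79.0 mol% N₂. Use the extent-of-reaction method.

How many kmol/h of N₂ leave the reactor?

461 kmol/h

Stoichiometric O₂ = 0.5 × 144 = 72 kmol/h; O₂ fed = 72 × 1.703 = 122.6 kmol/h.
N₂ fed = 122.6 × 79/21 = 461.3 kmol/h.
Fuel reacted = 0.853 × 144 → ξ = 122.8 kmol/h.
Outlet (n = n₀ + ν ξ):
  H₂: 144 − 1(122.8) = 21.17
  O₂: 122.6 − 0.5(122.8) = 61.2
  N₂: 461.3 (inert)
  H₂O: 0 + 1(122.8) = 122.8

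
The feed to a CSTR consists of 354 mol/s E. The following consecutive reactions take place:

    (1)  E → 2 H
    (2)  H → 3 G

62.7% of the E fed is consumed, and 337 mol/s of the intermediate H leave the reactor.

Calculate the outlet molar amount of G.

321 mol/s

Conversion of E: E consumed = 1ξ₁ = 0.627 × 354 → ξ₁ = 222 mol/s.
H balance: n_H = 0 + 2ξ₁ − 1ξ₂ = 337 → ξ₂ = (2·222 − 337)/1 = 106.9 mol/s.
Outlet amounts (n = n₀ + Σ ν·ξ):
  E: 354 − 1(222) = 132
  H: 0 + 2(222) − 1(106.9) = 337
  G: 0 + 3(106.9) = 320.7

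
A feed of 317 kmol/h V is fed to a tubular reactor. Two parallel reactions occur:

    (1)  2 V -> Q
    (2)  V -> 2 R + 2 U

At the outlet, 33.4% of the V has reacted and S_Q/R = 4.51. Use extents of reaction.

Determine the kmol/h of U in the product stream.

Conversion of V: V consumed = 0.334 × 317 = 105.9 kmol/h = 2ξ₁ + 1ξ₂.
Selectivity: 1ξ₁ / (2ξ₂) = 4.51 → ξ₁ = 9.02 ξ₂.
Substitute: (2·9.02 + 1) ξ₂ = 105.9 → ξ₂ = 5.561 kmol/h, ξ₁ = 50.16 kmol/h.
Outlet amounts (n = n₀ + Σ ν·ξ):
  V: 317 − 2(50.16) − 1(5.561) = 211.1
  Q: 0 + 1(50.16) = 50.16
  R: 0 + 2(5.561) = 11.12
  U: 0 + 2(5.561) = 11.12

11.1 kmol/h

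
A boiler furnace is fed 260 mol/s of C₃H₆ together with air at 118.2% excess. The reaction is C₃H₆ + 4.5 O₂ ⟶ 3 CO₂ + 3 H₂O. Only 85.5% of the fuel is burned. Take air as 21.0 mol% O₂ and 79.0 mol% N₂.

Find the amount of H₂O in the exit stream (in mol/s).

Stoichiometric O₂ = 4.5 × 260 = 1170 mol/s; O₂ fed = 1170 × 2.182 = 2553 mol/s.
N₂ fed = 2553 × 79/21 = 9604 mol/s.
Fuel reacted = 0.855 × 260 → ξ = 222.3 mol/s.
Outlet (n = n₀ + ν ξ):
  C₃H₆: 260 − 1(222.3) = 37.7
  O₂: 2553 − 4.5(222.3) = 1553
  N₂: 9604 (inert)
  CO₂: 0 + 3(222.3) = 666.9
  H₂O: 0 + 3(222.3) = 666.9

667 mol/s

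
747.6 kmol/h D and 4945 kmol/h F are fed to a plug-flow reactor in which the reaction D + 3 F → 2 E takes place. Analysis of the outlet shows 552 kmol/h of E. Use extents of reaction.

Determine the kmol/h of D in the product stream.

472 kmol/h

For E: n = n₀ + 2ξ → 552 = 0 + 2ξ, giving ξ = 276 kmol/h.
Outlet amounts (n = n₀ + ν ξ):
  D: 747.6 − 1(276) = 471.6
  F: 4945 − 3(276) = 4117
  E: 0 + 2(276) = 552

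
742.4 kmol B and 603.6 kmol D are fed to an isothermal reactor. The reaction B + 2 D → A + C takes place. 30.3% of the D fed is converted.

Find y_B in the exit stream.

0.519

D reacted = 0.303 × 603.6 = 182.9 kmol; ν_D = −2, so ξ = 182.9/2 = 91.45 kmol.
Outlet amounts (n = n₀ + ν ξ):
  B: 742.4 − 1(91.45) = 651
  D: 603.6 − 2(91.45) = 420.7
  A: 0 + 1(91.45) = 91.45
  C: 0 + 1(91.45) = 91.45
Total out = 1255 kmol; y_B = 651 / 1255 = 0.5189.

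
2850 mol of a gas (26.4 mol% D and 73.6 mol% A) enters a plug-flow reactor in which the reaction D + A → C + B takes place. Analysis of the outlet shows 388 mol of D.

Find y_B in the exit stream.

0.128

For D: n = n₀ − 1ξ → 388 = 752.4 − 1ξ, giving ξ = 364.4 mol.
Outlet amounts (n = n₀ + ν ξ):
  D: 752.4 − 1(364.4) = 388
  A: 2098 − 1(364.4) = 1733
  C: 0 + 1(364.4) = 364.4
  B: 0 + 1(364.4) = 364.4
Total out = 2850 mol; y_B = 364.4 / 2850 = 0.1279.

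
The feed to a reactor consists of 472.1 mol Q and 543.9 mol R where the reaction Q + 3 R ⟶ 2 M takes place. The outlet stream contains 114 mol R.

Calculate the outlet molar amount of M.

287 mol

For R: n = n₀ − 3ξ → 114 = 543.9 − 3ξ, giving ξ = 143.3 mol.
Outlet amounts (n = n₀ + ν ξ):
  Q: 472.1 − 1(143.3) = 328.8
  R: 543.9 − 3(143.3) = 114
  M: 0 + 2(143.3) = 286.6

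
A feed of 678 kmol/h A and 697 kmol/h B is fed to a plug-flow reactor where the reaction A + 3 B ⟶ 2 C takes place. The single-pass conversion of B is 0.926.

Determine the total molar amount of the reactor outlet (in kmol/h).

B reacted = 0.926 × 697 = 645.4 kmol/h; ν_B = −3, so ξ = 645.4/3 = 215.1 kmol/h.
Outlet amounts (n = n₀ + ν ξ):
  A: 678 − 1(215.1) = 462.9
  B: 697 − 3(215.1) = 51.58
  C: 0 + 2(215.1) = 430.3
Total out = 462.9 + 51.58 + 430.3 = 944.7 kmol/h.

945 kmol/h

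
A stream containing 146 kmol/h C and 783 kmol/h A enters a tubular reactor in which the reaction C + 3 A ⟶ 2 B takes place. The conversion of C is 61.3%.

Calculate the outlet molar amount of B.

C reacted = 0.613 × 146 = 89.5 kmol/h; ν_C = −1, so ξ = 89.5/1 = 89.5 kmol/h.
Outlet amounts (n = n₀ + ν ξ):
  C: 146 − 1(89.5) = 56.5
  A: 783 − 3(89.5) = 514.5
  B: 0 + 2(89.5) = 179

179 kmol/h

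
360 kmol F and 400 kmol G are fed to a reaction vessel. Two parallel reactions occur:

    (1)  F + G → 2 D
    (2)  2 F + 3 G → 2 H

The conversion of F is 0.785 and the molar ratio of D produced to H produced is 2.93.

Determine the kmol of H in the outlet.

115 kmol

Conversion of F: F consumed = 0.785 × 360 = 282.6 kmol = 1ξ₁ + 2ξ₂.
Selectivity: 2ξ₁ / (2ξ₂) = 2.93 → ξ₁ = 2.93 ξ₂.
Substitute: (1·2.93 + 2) ξ₂ = 282.6 → ξ₂ = 57.32 kmol, ξ₁ = 168 kmol.
Outlet amounts (n = n₀ + Σ ν·ξ):
  F: 360 − 1(168) − 2(57.32) = 77.4
  G: 400 − 1(168) − 3(57.32) = 60.08
  D: 0 + 2(168) = 335.9
  H: 0 + 2(57.32) = 114.6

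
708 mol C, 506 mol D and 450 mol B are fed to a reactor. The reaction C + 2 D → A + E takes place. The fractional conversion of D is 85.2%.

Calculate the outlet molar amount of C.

492 mol

D reacted = 0.852 × 506 = 431.1 mol; ν_D = −2, so ξ = 431.1/2 = 215.6 mol.
Outlet amounts (n = n₀ + ν ξ):
  C: 708 − 1(215.6) = 492.4
  D: 506 − 2(215.6) = 74.89
  A: 0 + 1(215.6) = 215.6
  E: 0 + 1(215.6) = 215.6
  B: 450 (inert)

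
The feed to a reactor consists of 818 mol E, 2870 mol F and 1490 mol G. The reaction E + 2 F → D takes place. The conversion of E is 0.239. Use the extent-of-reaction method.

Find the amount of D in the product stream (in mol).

196 mol

E reacted = 0.239 × 818 = 195.5 mol; ν_E = −1, so ξ = 195.5/1 = 195.5 mol.
Outlet amounts (n = n₀ + ν ξ):
  E: 818 − 1(195.5) = 622.5
  F: 2870 − 2(195.5) = 2479
  D: 0 + 1(195.5) = 195.5
  G: 1490 (inert)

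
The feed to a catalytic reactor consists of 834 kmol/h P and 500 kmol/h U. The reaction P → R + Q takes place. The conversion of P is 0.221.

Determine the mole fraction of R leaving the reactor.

0.121

P reacted = 0.221 × 834 = 184.3 kmol/h; ν_P = −1, so ξ = 184.3/1 = 184.3 kmol/h.
Outlet amounts (n = n₀ + ν ξ):
  P: 834 − 1(184.3) = 649.7
  R: 0 + 1(184.3) = 184.3
  Q: 0 + 1(184.3) = 184.3
  U: 500 (inert)
Total out = 1518 kmol/h; y_R = 184.3 / 1518 = 0.1214.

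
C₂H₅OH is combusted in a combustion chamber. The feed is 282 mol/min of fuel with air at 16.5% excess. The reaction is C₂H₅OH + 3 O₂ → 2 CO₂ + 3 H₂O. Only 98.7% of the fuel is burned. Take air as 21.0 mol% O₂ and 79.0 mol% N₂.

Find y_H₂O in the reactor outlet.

0.159

Stoichiometric O₂ = 3 × 282 = 846 mol/min; O₂ fed = 846 × 1.165 = 985.6 mol/min.
N₂ fed = 985.6 × 79/21 = 3708 mol/min.
Fuel reacted = 0.987 × 282 → ξ = 278.3 mol/min.
Outlet (n = n₀ + ν ξ):
  C₂H₅OH: 282 − 1(278.3) = 3.666
  O₂: 985.6 − 3(278.3) = 150.6
  N₂: 3708 (inert)
  CO₂: 0 + 2(278.3) = 556.7
  H₂O: 0 + 3(278.3) = 835
Total out = 5254 mol/min; y_H₂O = 835 / 5254 = 0.1589.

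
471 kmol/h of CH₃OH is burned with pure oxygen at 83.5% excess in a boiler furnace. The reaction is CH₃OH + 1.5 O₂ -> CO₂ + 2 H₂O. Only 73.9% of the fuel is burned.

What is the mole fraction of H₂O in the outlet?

Stoichiometric O₂ = 1.5 × 471 = 706.5 kmol/h; O₂ fed = 706.5 × 1.835 = 1296 kmol/h.
Fuel reacted = 0.739 × 471 → ξ = 348.1 kmol/h.
Outlet (n = n₀ + ν ξ):
  CH₃OH: 471 − 1(348.1) = 122.9
  O₂: 1296 − 1.5(348.1) = 774.3
  CO₂: 0 + 1(348.1) = 348.1
  H₂O: 0 + 2(348.1) = 696.1
Total out = 1941 kmol/h; y_H₂O = 696.1 / 1941 = 0.3586.

0.359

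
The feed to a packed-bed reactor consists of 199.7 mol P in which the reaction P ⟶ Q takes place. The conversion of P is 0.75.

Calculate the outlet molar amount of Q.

150 mol

P reacted = 0.75 × 199.7 = 149.8 mol; ν_P = −1, so ξ = 149.8/1 = 149.8 mol.
Outlet amounts (n = n₀ + ν ξ):
  P: 199.7 − 1(149.8) = 49.93
  Q: 0 + 1(149.8) = 149.8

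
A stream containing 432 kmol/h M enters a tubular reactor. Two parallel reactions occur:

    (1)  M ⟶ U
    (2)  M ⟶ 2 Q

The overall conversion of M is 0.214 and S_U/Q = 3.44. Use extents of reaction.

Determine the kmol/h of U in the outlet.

Conversion of M: M consumed = 0.214 × 432 = 92.45 kmol/h = 1ξ₁ + 1ξ₂.
Selectivity: 1ξ₁ / (2ξ₂) = 3.44 → ξ₁ = 6.88 ξ₂.
Substitute: (1·6.88 + 1) ξ₂ = 92.45 → ξ₂ = 11.73 kmol/h, ξ₁ = 80.72 kmol/h.
Outlet amounts (n = n₀ + Σ ν·ξ):
  M: 432 − 1(80.72) − 1(11.73) = 339.6
  U: 0 + 1(80.72) = 80.72
  Q: 0 + 2(11.73) = 23.46

80.7 kmol/h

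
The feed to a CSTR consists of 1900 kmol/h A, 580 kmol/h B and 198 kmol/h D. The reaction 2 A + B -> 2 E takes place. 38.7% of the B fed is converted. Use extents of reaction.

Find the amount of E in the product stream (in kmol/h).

B reacted = 0.387 × 580 = 224.5 kmol/h; ν_B = −1, so ξ = 224.5/1 = 224.5 kmol/h.
Outlet amounts (n = n₀ + ν ξ):
  A: 1900 − 2(224.5) = 1451
  B: 580 − 1(224.5) = 355.5
  E: 0 + 2(224.5) = 448.9
  D: 198 (inert)

449 kmol/h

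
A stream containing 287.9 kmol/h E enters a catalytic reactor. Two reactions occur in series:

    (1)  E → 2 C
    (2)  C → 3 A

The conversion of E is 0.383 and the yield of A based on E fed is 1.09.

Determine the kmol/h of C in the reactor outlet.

Conversion of E: E consumed = 1ξ₁ = 0.383 × 287.9 → ξ₁ = 110.3 kmol/h.
Yield of A: 3ξ₂ / 287.9 = 1.09 → ξ₂ = 104.6 kmol/h.
Outlet amounts (n = n₀ + Σ ν·ξ):
  E: 287.9 − 1(110.3) = 177.6
  C: 0 + 2(110.3) − 1(104.6) = 115.9
  A: 0 + 3(104.6) = 313.8

116 kmol/h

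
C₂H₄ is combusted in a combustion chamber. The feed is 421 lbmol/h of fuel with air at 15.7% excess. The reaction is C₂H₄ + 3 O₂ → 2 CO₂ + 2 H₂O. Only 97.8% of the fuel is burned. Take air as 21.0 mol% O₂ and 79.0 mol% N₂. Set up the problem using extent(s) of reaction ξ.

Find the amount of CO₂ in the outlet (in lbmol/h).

Stoichiometric O₂ = 3 × 421 = 1263 lbmol/h; O₂ fed = 1263 × 1.157 = 1461 lbmol/h.
N₂ fed = 1461 × 79/21 = 5497 lbmol/h.
Fuel reacted = 0.978 × 421 → ξ = 411.7 lbmol/h.
Outlet (n = n₀ + ν ξ):
  C₂H₄: 421 − 1(411.7) = 9.262
  O₂: 1461 − 3(411.7) = 226.1
  N₂: 5497 (inert)
  CO₂: 0 + 2(411.7) = 823.5
  H₂O: 0 + 2(411.7) = 823.5

823 lbmol/h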